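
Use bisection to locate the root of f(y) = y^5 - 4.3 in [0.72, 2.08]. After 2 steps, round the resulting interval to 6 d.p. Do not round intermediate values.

[1.060000, 1.400000]

f(0.720000) = -4.106508, f(2.080000) = 34.632893 (opposite signs)
step 1: m = 1.400000, f(m) = 1.078240 > 0 → root in [0.720000, 1.400000]
step 2: m = 1.060000, f(m) = -2.961774 < 0 → root in [1.060000, 1.400000]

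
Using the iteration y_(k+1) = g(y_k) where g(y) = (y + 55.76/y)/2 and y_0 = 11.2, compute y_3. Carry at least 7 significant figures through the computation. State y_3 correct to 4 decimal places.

y_1 = g(11.200000) = 8.089286
y_2 = g(8.089286) = 7.491177
y_3 = g(7.491177) = 7.467300

7.4673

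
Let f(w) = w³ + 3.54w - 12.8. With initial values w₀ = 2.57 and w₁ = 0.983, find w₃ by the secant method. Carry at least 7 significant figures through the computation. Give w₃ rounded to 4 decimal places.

f(w_0) = 13.272393, f(w_1) = -8.370318
w_2 = 0.983000 - (-8.370318)·(0.983000 - 2.570000)/(-8.370318 - (13.272393)) = 1.596772; f(w_2) = -3.076166
w_3 = 1.596772 - (-3.076166)·(1.596772 - 0.983000)/(-3.076166 - (-8.370318)) = 1.953404; f(w_3) = 1.568830

1.9534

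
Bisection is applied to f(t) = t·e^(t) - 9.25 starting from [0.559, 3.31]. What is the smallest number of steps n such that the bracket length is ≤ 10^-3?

12

Initial width b − a = 3.31 − 0.559 = 2.751000.
After n steps the width is (b−a)/2^n; need (b−a)/2^n ≤ 10^-3.
So n ≥ log₂(2.751000/10^-3) = log₂(2751.0000) ≈ 11.4257.
Hence n = 12.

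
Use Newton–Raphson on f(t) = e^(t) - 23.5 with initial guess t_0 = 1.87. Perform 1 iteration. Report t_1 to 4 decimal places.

f'(t) = e^(t)
t_0 = 1.870000: f = -17.011704, f' = 6.488296 → t_1 = 1.870000 - (-17.011704)/(6.488296) = 4.491906

4.4919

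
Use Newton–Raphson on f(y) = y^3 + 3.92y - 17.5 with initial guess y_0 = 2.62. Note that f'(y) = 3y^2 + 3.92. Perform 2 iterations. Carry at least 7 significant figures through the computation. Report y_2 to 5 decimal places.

2.10273

y_0 = 2.620000: f = 10.755128, f' = 24.513200 → y_1 = 2.620000 - (10.755128)/(24.513200) = 2.181252
y_1 = 2.181252: f = 1.428592, f' = 18.193575 → y_2 = 2.181252 - (1.428592)/(18.193575) = 2.102730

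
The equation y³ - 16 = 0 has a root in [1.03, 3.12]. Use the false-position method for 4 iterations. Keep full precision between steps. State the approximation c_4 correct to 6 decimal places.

2.515738

f(1.030000) = -14.907273, f(3.120000) = 14.371328
step 1: c = 2.094129, f(c) = -6.816460 < 0 → new bracket [2.094129, 3.120000]
step 2: c = 2.424168, f(c) = -1.754150 < 0 → new bracket [2.424168, 3.120000]
step 3: c = 2.499862, f(c) = -0.377590 < 0 → new bracket [2.499862, 3.120000]
step 4: c = 2.515738, f(c) = -0.078048 < 0 → new bracket [2.515738, 3.120000]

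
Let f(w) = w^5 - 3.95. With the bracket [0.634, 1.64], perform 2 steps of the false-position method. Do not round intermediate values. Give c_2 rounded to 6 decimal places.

f(0.634000) = -3.847565, f(1.640000) = 7.913675
step 1: c = 0.963102, f(c) = -3.121367 < 0 → new bracket [0.963102, 1.640000]
step 2: c = 1.154569, f(c) = -1.898366 < 0 → new bracket [1.154569, 1.640000]

1.154569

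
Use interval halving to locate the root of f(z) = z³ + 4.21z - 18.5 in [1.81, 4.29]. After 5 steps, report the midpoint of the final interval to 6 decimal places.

f(1.810000) = -4.950159, f(4.290000) = 78.514489 (opposite signs)
step 1: m = 3.050000, f(m) = 22.713125 > 0 → root in [1.810000, 3.050000]
step 2: m = 2.430000, f(m) = 6.079207 > 0 → root in [1.810000, 2.430000]
step 3: m = 2.120000, f(m) = -0.046672 < 0 → root in [2.120000, 2.430000]
step 4: m = 2.275000, f(m) = 2.852297 > 0 → root in [2.120000, 2.275000]
step 5: m = 2.197500, f(m) = 1.363216 > 0 → root in [2.120000, 2.197500]
Midpoint of [2.120000, 2.197500] = 2.158750

2.158750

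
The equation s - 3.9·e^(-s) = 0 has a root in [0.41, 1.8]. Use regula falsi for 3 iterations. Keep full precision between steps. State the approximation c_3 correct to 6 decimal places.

1.194523

f(0.410000) = -2.178236, f(1.800000) = 1.155334
step 1: c = 1.318260, f(c) = 0.274618 > 0 → new bracket [0.410000, 1.318260]
step 2: c = 1.216572, f(c) = 0.061222 > 0 → new bracket [0.410000, 1.216572]
step 3: c = 1.194523, f(c) = 0.013414 > 0 → new bracket [0.410000, 1.194523]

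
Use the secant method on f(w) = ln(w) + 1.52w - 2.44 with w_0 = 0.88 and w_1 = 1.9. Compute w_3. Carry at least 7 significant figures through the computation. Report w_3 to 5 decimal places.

f(w_0) = -1.230233, f(w_1) = 1.089854
w_2 = 1.900000 - (1.089854)·(1.900000 - 0.880000)/(1.089854 - (-1.230233)) = 1.420858; f(w_2) = 0.070965
w_3 = 1.420858 - (0.070965)·(1.420858 - 1.900000)/(0.070965 - (1.089854)) = 1.387486; f(w_3) = -0.003528

1.38749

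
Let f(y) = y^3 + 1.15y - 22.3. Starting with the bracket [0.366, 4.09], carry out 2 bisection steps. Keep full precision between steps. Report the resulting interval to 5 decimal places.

[2.22800, 3.15900]

f(0.366000) = -21.830072, f(4.090000) = 50.821429 (opposite signs)
step 1: m = 2.228000, f(m) = -8.678044 < 0 → root in [2.228000, 4.090000]
step 2: m = 3.159000, f(m) = 12.857399 > 0 → root in [2.228000, 3.159000]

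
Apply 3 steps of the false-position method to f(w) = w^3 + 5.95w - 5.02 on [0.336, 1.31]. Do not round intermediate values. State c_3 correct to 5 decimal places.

f(0.336000) = -2.982867, f(1.310000) = 5.022591
step 1: c = 0.698916, f(c) = -0.520037 < 0 → new bracket [0.698916, 1.310000]
step 2: c = 0.756251, f(c) = -0.087792 < 0 → new bracket [0.756251, 1.310000]
step 3: c = 0.765764, f(c) = -0.014662 < 0 → new bracket [0.765764, 1.310000]

0.76576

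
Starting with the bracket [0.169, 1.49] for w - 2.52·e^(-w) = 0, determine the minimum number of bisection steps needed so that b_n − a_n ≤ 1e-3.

11

Initial width b − a = 1.49 − 0.169 = 1.321000.
After n steps the width is (b−a)/2^n; need (b−a)/2^n ≤ 1e-3.
So n ≥ log₂(1.321000/1e-3) = log₂(1321.0000) ≈ 10.3674.
Hence n = 11.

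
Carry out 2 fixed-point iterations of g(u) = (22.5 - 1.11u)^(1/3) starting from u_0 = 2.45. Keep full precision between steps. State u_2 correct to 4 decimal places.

u_1 = g(2.450000) = 2.704451
u_2 = g(2.704451) = 2.691517

2.6915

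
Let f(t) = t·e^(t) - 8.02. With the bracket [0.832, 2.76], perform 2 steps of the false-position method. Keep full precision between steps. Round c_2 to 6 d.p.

1.303641

f(0.832000) = -6.108139, f(2.760000) = 35.587567
step 1: c = 1.114439, f(c) = -4.623349 < 0 → new bracket [1.114439, 2.760000]
step 2: c = 1.303641, f(c) = -3.219103 < 0 → new bracket [1.303641, 2.760000]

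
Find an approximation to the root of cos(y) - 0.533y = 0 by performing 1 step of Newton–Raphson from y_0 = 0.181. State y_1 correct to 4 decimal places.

1.4253

f'(y) = -sin(y) - 0.533
y_0 = 0.181000: f = 0.887191, f' = -0.713013 → y_1 = 0.181000 - (0.887191)/(-0.713013) = 1.425284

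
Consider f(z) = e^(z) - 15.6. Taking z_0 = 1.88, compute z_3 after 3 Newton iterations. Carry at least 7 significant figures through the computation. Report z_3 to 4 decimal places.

Newton update: z ← z − f(z)/f'(z).
f'(z) = e^(z)
z_0 = 1.880000: f = -9.046495, f' = 6.553505 → z_1 = 1.880000 - (-9.046495)/(6.553505) = 3.260406
z_1 = 3.260406: f = 10.460106, f' = 26.060106 → z_2 = 3.260406 - (10.460106)/(26.060106) = 2.859022
z_2 = 2.859022: f = 1.844454, f' = 17.444454 → z_3 = 2.859022 - (1.844454)/(17.444454) = 2.753289

2.7533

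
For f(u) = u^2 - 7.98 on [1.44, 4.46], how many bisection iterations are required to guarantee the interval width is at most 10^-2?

Initial width b − a = 4.46 − 1.44 = 3.020000.
After n steps the width is (b−a)/2^n; need (b−a)/2^n ≤ 10^-2.
So n ≥ log₂(3.020000/10^-2) = log₂(302.0000) ≈ 8.2384.
Hence n = 9.

9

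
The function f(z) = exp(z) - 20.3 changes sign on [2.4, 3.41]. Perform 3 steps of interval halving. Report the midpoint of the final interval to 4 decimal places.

2.9681

f(2.400000) = -9.276824, f(3.410000) = 9.965244 (opposite signs)
step 1: m = 2.905000, f(m) = -2.034756 < 0 → root in [2.905000, 3.410000]
step 2: m = 3.157500, f(m) = 3.211743 > 0 → root in [2.905000, 3.157500]
step 3: m = 3.031250, f(m) = 0.423120 > 0 → root in [2.905000, 3.031250]
Midpoint of [2.905000, 3.031250] = 2.968125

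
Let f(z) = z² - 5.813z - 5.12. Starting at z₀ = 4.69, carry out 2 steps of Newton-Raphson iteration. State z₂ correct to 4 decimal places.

Newton update: z ← z − f(z)/f'(z).
f'(z) = 2z - 5.813
z_0 = 4.690000: f = -10.386870, f' = 3.567000 → z_1 = 4.690000 - (-10.386870)/(3.567000) = 7.601934
z_1 = 7.601934: f = 8.479362, f' = 9.390869 → z_2 = 7.601934 - (8.479362)/(9.390869) = 6.698998

6.6990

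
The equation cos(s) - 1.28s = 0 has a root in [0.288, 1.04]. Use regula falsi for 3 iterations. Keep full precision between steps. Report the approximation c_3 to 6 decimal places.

0.630714

f(0.288000) = 0.590174, f(1.040000) = -0.824980
step 1: c = 0.601613, f(c) = 0.054359 > 0 → new bracket [0.601613, 1.040000]
step 2: c = 0.628713, f(c) = 0.004032 > 0 → new bracket [0.628713, 1.040000]
step 3: c = 0.630714, f(c) = 0.000294 > 0 → new bracket [0.630714, 1.040000]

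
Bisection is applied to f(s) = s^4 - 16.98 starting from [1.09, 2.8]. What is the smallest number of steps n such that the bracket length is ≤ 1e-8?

28

Initial width b − a = 2.8 − 1.09 = 1.710000.
After n steps the width is (b−a)/2^n; need (b−a)/2^n ≤ 1e-8.
So n ≥ log₂(1.710000/1e-8) = log₂(171000000.0000) ≈ 27.3494.
Hence n = 28.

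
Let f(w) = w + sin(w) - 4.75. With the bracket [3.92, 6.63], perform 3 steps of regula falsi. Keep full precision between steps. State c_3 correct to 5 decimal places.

5.46449

f(3.920000) = -1.532146, f(6.630000) = 2.219904
step 1: c = 5.026626, f(c) = -0.674406 < 0 → new bracket [5.026626, 6.630000]
step 2: c = 5.400230, f(c) = -0.122389 < 0 → new bracket [5.400230, 6.630000]
step 3: c = 5.464487, f(c) = -0.015769 < 0 → new bracket [5.464487, 6.630000]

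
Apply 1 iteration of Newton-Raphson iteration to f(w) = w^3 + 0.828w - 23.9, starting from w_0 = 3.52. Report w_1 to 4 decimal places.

Newton update: w ← w − f(w)/f'(w).
f'(w) = 3w^2 + 0.828
w_0 = 3.520000: f = 22.628768, f' = 37.999200 → w_1 = 3.520000 - (22.628768)/(37.999200) = 2.924494

2.9245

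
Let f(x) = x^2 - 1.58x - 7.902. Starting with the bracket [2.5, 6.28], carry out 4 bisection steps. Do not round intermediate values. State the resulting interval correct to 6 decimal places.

[3.681250, 3.917500]

f(2.500000) = -5.602000, f(6.280000) = 21.614000 (opposite signs)
step 1: m = 4.390000, f(m) = 4.433900 > 0 → root in [2.500000, 4.390000]
step 2: m = 3.445000, f(m) = -1.477075 < 0 → root in [3.445000, 4.390000]
step 3: m = 3.917500, f(m) = 1.255156 > 0 → root in [3.445000, 3.917500]
step 4: m = 3.681250, f(m) = -0.166773 < 0 → root in [3.681250, 3.917500]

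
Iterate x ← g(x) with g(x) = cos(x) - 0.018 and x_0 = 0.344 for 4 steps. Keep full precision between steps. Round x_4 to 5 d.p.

x_1 = g(0.344000) = 0.923413
x_2 = g(0.923413) = 0.585101
x_3 = g(0.585101) = 0.815656
x_4 = g(0.815656) = 0.667391

0.66739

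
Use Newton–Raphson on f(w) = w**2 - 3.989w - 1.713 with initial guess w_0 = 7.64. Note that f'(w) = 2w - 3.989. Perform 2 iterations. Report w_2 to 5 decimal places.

w_0 = 7.640000: f = 26.180640, f' = 11.291000 → w_1 = 7.640000 - (26.180640)/(11.291000) = 5.321282
w_1 = 5.321282: f = 5.376451, f' = 6.653565 → w_2 = 5.321282 - (5.376451)/(6.653565) = 4.513227

4.51323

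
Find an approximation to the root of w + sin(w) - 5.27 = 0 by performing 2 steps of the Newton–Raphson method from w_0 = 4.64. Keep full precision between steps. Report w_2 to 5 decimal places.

5.77480

f'(w) = 1 + cos(w)
w_0 = 4.640000: f = -1.627381, f' = 0.927674 → w_1 = 4.640000 - (-1.627381)/(0.927674) = 6.394259
w_1 = 6.394259: f = 1.235105, f' = 1.993838 → w_2 = 6.394259 - (1.235105)/(1.993838) = 5.774798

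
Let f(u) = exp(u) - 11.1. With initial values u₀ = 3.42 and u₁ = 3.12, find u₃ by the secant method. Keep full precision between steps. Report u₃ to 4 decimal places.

f(u_0) = 19.469415, f(u_1) = 11.546380
u_2 = 3.120000 - (11.546380)·(3.120000 - 3.420000)/(11.546380 - (19.469415)) = 2.682805; f(u_2) = 3.526057
u_3 = 2.682805 - (3.526057)·(2.682805 - 3.120000)/(3.526057 - (11.546380)) = 2.490596; f(u_3) = 0.968467

2.4906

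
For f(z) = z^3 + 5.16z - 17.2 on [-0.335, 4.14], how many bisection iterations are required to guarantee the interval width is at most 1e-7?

Initial width b − a = 4.14 − -0.335 = 4.475000.
After n steps the width is (b−a)/2^n; need (b−a)/2^n ≤ 1e-7.
So n ≥ log₂(4.475000/1e-7) = log₂(44750000.0000) ≈ 25.4154.
Hence n = 26.

26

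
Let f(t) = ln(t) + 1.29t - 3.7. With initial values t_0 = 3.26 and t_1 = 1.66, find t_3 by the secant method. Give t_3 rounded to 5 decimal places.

2.24350

Secant update: t_(k+1) = t_k − f(t_k)·(t_k − t_(k-1))/(f(t_k) − f(t_(k-1))).
f(t_0) = 1.687127, f(t_1) = -1.051782
t_2 = 1.660000 - (-1.051782)·(1.660000 - 3.260000)/(-1.051782 - (1.687127)) = 2.274424; f(t_2) = 0.055734
t_3 = 2.274424 - (0.055734)·(2.274424 - 1.660000)/(0.055734 - (-1.051782)) = 2.243504; f(t_3) = 0.002159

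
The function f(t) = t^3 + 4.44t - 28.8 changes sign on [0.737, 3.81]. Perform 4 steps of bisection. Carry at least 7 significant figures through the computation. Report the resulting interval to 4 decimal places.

[2.4656, 2.6576]

f(0.737000) = -25.127404, f(3.810000) = 43.422741 (opposite signs)
step 1: m = 2.273500, f(m) = -6.954388 < 0 → root in [2.273500, 3.810000]
step 2: m = 3.041750, f(m) = 12.848380 > 0 → root in [2.273500, 3.041750]
step 3: m = 2.657625, f(m) = 1.770582 > 0 → root in [2.273500, 2.657625]
step 4: m = 2.465562, f(m) = -2.864752 < 0 → root in [2.465562, 2.657625]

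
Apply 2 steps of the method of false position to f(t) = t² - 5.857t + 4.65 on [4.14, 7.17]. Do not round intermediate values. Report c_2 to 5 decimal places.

f(4.140000) = -2.458380, f(7.170000) = 14.064210
step 1: c = 4.590831, f(c) = -1.162769 < 0 → new bracket [4.590831, 7.170000]
step 2: c = 4.787782, f(c) = -0.469182 < 0 → new bracket [4.787782, 7.170000]

4.78778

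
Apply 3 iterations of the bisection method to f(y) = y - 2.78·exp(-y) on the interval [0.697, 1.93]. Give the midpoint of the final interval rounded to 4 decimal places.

1.0823

f(0.697000) = -0.687655, f(1.930000) = 1.526488 (opposite signs)
step 1: m = 1.313500, f(m) = 0.566021 > 0 → root in [0.697000, 1.313500]
step 2: m = 1.005250, f(m) = -0.012100 < 0 → root in [1.005250, 1.313500]
step 3: m = 1.159375, f(m) = 0.287339 > 0 → root in [1.005250, 1.159375]
Midpoint of [1.005250, 1.159375] = 1.082313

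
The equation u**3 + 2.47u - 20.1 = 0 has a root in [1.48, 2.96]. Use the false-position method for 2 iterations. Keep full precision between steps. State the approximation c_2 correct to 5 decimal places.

2.38200

f(1.480000) = -13.202608, f(2.960000) = 13.145536
step 1: c = 2.221603, f(c) = -3.647877 < 0 → new bracket [2.221603, 2.960000]
step 2: c = 2.381998, f(c) = -0.701212 < 0 → new bracket [2.381998, 2.960000]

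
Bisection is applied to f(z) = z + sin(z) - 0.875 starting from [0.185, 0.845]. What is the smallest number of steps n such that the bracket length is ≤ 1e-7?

Initial width b − a = 0.845 − 0.185 = 0.660000.
After n steps the width is (b−a)/2^n; need (b−a)/2^n ≤ 1e-7.
So n ≥ log₂(0.660000/1e-7) = log₂(6600000.0000) ≈ 22.6540.
Hence n = 23.

23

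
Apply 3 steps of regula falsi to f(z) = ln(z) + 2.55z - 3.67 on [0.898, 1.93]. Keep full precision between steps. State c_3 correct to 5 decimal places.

f(0.898000) = -1.487685, f(1.930000) = 1.909020
step 1: c = 1.349994, f(c) = 0.072586 > 0 → new bracket [0.898000, 1.349994]
step 2: c = 1.328967, f(c) = 0.003268 > 0 → new bracket [0.898000, 1.328967]
step 3: c = 1.328022, f(c) = 0.000148 > 0 → new bracket [0.898000, 1.328022]

1.32802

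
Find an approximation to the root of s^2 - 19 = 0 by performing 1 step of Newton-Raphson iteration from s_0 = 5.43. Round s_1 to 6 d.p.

4.464540

f'(s) = 2s
s_0 = 5.430000: f = 10.484900, f' = 10.860000 → s_1 = 5.430000 - (10.484900)/(10.860000) = 4.464540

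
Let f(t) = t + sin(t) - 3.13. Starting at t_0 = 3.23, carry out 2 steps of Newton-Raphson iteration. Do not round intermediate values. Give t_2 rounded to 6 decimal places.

1.584174

f'(t) = 1 + cos(t)
t_0 = 3.230000: f = 0.011708, f' = 0.003905 → t_1 = 3.230000 - (0.011708)/(0.003905) = 0.232146
t_1 = 0.232146: f = -2.667787, f' = 1.973175 → t_2 = 0.232146 - (-2.667787)/(1.973175) = 1.584174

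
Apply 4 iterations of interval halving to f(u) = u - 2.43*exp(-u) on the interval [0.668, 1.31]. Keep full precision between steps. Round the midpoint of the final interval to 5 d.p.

f(0.668000) = -0.577941, f(1.310000) = 0.654337 (opposite signs)
step 1: m = 0.989000, f(m) = 0.085165 > 0 → root in [0.668000, 0.989000]
step 2: m = 0.828500, f(m) = -0.232690 < 0 → root in [0.828500, 0.989000]
step 3: m = 0.908750, f(m) = -0.070607 < 0 → root in [0.908750, 0.989000]
step 4: m = 0.948875, f(m) = 0.008036 > 0 → root in [0.908750, 0.948875]
Midpoint of [0.908750, 0.948875] = 0.928813

0.92881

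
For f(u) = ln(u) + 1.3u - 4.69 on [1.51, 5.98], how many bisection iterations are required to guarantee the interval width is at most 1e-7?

26

Initial width b − a = 5.98 − 1.51 = 4.470000.
After n steps the width is (b−a)/2^n; need (b−a)/2^n ≤ 1e-7.
So n ≥ log₂(4.470000/1e-7) = log₂(44700000.0000) ≈ 25.4138.
Hence n = 26.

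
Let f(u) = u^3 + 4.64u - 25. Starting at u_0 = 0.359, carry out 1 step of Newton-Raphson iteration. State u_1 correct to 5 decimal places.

f'(u) = 3u^2 + 4.64
u_0 = 0.359000: f = -23.287972, f' = 5.026643 → u_1 = 0.359000 - (-23.287972)/(5.026643) = 4.991907

4.99191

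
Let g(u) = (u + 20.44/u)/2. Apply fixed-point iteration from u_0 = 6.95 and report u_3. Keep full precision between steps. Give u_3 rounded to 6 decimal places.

4.521098

u_1 = g(6.950000) = 4.945504
u_2 = g(4.945504) = 4.539275
u_3 = g(4.539275) = 4.521098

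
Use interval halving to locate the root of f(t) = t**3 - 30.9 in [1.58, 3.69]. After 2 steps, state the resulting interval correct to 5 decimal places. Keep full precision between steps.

[2.63500, 3.16250]

f(1.580000) = -26.955688, f(3.690000) = 19.343409 (opposite signs)
step 1: m = 2.635000, f(m) = -12.604602 < 0 → root in [2.635000, 3.690000]
step 2: m = 3.162500, f(m) = 0.729447 > 0 → root in [2.635000, 3.162500]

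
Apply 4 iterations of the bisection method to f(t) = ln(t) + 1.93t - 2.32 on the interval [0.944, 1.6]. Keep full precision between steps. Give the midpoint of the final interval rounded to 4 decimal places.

1.1285

f(0.944000) = -0.555709, f(1.600000) = 1.238004 (opposite signs)
step 1: m = 1.272000, f(m) = 0.375550 > 0 → root in [0.944000, 1.272000]
step 2: m = 1.108000, f(m) = -0.079003 < 0 → root in [1.108000, 1.272000]
step 3: m = 1.190000, f(m) = 0.150653 > 0 → root in [1.108000, 1.190000]
step 4: m = 1.149000, f(m) = 0.036462 > 0 → root in [1.108000, 1.149000]
Midpoint of [1.108000, 1.149000] = 1.128500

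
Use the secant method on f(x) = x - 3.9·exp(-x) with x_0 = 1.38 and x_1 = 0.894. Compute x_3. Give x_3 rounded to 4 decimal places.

1.1896

f(x_0) = 0.398844, f(x_1) = -0.701164
x_2 = 0.894000 - (-0.701164)·(0.894000 - 1.380000)/(-0.701164 - (0.398844)) = 1.203785; f(x_2) = 0.033565
x_3 = 1.203785 - (0.033565)·(1.203785 - 0.894000)/(0.033565 - (-0.701164)) = 1.189633; f(x_3) = 0.002734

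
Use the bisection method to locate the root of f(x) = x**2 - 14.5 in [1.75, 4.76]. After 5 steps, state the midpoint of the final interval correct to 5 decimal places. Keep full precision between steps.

3.77234

f(1.750000) = -11.437500, f(4.760000) = 8.157600 (opposite signs)
step 1: m = 3.255000, f(m) = -3.904975 < 0 → root in [3.255000, 4.760000]
step 2: m = 4.007500, f(m) = 1.560056 > 0 → root in [3.255000, 4.007500]
step 3: m = 3.631250, f(m) = -1.314023 < 0 → root in [3.631250, 4.007500]
step 4: m = 3.819375, f(m) = 0.087625 > 0 → root in [3.631250, 3.819375]
step 5: m = 3.725313, f(m) = -0.622047 < 0 → root in [3.725313, 3.819375]
Midpoint of [3.725313, 3.819375] = 3.772344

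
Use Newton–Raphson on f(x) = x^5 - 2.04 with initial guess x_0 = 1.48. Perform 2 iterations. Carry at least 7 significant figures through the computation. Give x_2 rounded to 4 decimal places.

1.1725

f'(x) = 5x^4
x_0 = 1.480000: f = 5.060821, f' = 23.989261 → x_1 = 1.480000 - (5.060821)/(23.989261) = 1.269038
x_1 = 1.269038: f = 1.251344, f' = 12.967868 → x_2 = 1.269038 - (1.251344)/(12.967868) = 1.172542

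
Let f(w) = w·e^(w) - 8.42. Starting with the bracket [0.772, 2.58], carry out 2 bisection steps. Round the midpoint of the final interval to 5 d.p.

1.45000

f(0.772000) = -6.749322, f(2.580000) = 25.628616 (opposite signs)
step 1: m = 1.676000, f(m) = 0.536773 > 0 → root in [0.772000, 1.676000]
step 2: m = 1.224000, f(m) = -4.257465 < 0 → root in [1.224000, 1.676000]
Midpoint of [1.224000, 1.676000] = 1.450000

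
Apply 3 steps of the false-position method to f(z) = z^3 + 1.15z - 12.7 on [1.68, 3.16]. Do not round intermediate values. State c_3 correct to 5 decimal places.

2.14930

f(1.680000) = -6.026368, f(3.160000) = 22.488496
step 1: c = 1.992785, f(c) = -2.494564 < 0 → new bracket [1.992785, 3.160000]
step 2: c = 2.109332, f(c) = -0.889260 < 0 → new bracket [2.109332, 3.160000]
step 3: c = 2.149298, f(c) = -0.299667 < 0 → new bracket [2.149298, 3.160000]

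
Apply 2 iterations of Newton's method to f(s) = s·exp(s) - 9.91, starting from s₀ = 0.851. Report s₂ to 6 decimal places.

2.134498

f'(s) = (s + 1)·exp(s)
s_0 = 0.851000: f = -7.916968, f' = 4.335019 → s_1 = 0.851000 - (-7.916968)/(4.335019) = 2.677282
s_1 = 2.677282: f = 29.032431, f' = 53.487939 → s_2 = 2.677282 - (29.032431)/(53.487939) = 2.134498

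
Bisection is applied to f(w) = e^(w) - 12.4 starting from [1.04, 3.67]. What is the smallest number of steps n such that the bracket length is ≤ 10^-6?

22

Initial width b − a = 3.67 − 1.04 = 2.630000.
After n steps the width is (b−a)/2^n; need (b−a)/2^n ≤ 10^-6.
So n ≥ log₂(2.630000/10^-6) = log₂(2630000.0000) ≈ 21.3266.
Hence n = 22.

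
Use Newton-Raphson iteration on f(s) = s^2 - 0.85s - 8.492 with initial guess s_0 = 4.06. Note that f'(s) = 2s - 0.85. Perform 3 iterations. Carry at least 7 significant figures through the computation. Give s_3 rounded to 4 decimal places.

s_0 = 4.060000: f = 4.540600, f' = 7.270000 → s_1 = 4.060000 - (4.540600)/(7.270000) = 3.435433
s_1 = 3.435433: f = 0.390084, f' = 6.020867 → s_2 = 3.435433 - (0.390084)/(6.020867) = 3.370645
s_2 = 3.370645: f = 0.004198, f' = 5.891289 → s_3 = 3.370645 - (0.004198)/(5.891289) = 3.369932

3.3699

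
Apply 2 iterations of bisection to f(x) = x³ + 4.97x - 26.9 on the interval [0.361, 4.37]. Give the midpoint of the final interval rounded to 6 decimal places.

f(0.361000) = -25.058784, f(4.370000) = 78.272353 (opposite signs)
step 1: m = 2.365500, f(m) = -1.907096 < 0 → root in [2.365500, 4.370000]
step 2: m = 3.367750, f(m) = 28.033863 > 0 → root in [2.365500, 3.367750]
Midpoint of [2.365500, 3.367750] = 2.866625

2.866625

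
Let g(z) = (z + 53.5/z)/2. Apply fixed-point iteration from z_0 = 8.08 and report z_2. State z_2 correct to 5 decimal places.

7.31446

z_1 = g(8.080000) = 7.350644
z_2 = g(7.350644) = 7.314459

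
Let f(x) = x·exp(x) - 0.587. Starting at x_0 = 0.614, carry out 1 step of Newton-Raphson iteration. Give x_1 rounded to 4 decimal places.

0.4304

f'(x) = (x + 1)·exp(x)
x_0 = 0.614000: f = 0.547554, f' = 2.982362 → x_1 = 0.614000 - (0.547554)/(2.982362) = 0.430403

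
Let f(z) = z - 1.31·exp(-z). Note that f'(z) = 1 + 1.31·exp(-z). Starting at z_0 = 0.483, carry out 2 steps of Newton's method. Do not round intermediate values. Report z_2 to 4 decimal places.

0.6702

Newton update: z ← z − f(z)/f'(z).
z_0 = 0.483000: f = -0.325178, f' = 1.808178 → z_1 = 0.483000 - (-0.325178)/(1.808178) = 0.662837
z_1 = 0.662837: f = -0.012319, f' = 1.675157 → z_2 = 0.662837 - (-0.012319)/(1.675157) = 0.670192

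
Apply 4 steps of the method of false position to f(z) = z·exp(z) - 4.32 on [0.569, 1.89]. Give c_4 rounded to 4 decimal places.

f(0.569000) = -3.314862, f(1.890000) = 8.190607
step 1: c = 0.949596, f(c) = -1.865614 < 0 → new bracket [0.949596, 1.890000]
step 2: c = 1.124058, f(c) = -0.860918 < 0 → new bracket [1.124058, 1.890000]
step 3: c = 1.196909, f(c) = -0.358386 < 0 → new bracket [1.196909, 1.890000]
step 4: c = 1.225964, f(c) = -0.142587 < 0 → new bracket [1.225964, 1.890000]

1.2260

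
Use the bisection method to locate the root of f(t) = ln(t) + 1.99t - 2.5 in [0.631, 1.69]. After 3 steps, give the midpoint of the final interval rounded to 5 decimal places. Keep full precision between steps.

1.22669

f(0.631000) = -1.704759, f(1.690000) = 1.387829 (opposite signs)
step 1: m = 1.160500, f(m) = -0.041754 < 0 → root in [1.160500, 1.690000]
step 2: m = 1.425250, f(m) = 0.690595 > 0 → root in [1.160500, 1.425250]
step 3: m = 1.292875, f(m) = 0.329690 > 0 → root in [1.160500, 1.292875]
Midpoint of [1.160500, 1.292875] = 1.226687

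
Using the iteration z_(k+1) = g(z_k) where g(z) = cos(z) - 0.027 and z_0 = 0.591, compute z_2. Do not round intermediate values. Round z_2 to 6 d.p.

0.667275

z_1 = g(0.591000) = 0.803384
z_2 = g(0.803384) = 0.667275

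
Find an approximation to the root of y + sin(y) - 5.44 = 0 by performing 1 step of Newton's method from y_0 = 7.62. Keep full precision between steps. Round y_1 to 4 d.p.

Newton update: y ← y − f(y)/f'(y).
f'(y) = 1 + cos(y)
y_0 = 7.620000: f = 3.152751, f' = 1.231852 → y_1 = 7.620000 - (3.152751)/(1.231852) = 5.060642

5.0606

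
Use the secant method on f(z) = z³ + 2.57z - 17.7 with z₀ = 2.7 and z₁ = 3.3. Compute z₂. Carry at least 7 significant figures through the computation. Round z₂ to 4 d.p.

Secant update: z_(k+1) = z_k − f(z_k)·(z_k − z_(k-1))/(f(z_k) − f(z_(k-1))).
f(z_0) = 8.922000, f(z_1) = 26.718000
z_2 = 3.300000 - (26.718000)·(3.300000 - 2.700000)/(26.718000 - (8.922000)) = 2.399191; f(z_2) = 2.275943

2.3992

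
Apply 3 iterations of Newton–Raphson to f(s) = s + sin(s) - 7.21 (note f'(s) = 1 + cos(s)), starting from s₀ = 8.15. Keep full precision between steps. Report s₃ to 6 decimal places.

6.750530

s_0 = 8.150000: f = 1.896506, f' = 0.708286 → s_1 = 8.150000 - (1.896506)/(0.708286) = 5.472401
s_1 = 5.472401: f = -2.462426, f' = 1.688930 → s_2 = 5.472401 - (-2.462426)/(1.688930) = 6.930381
s_2 = 6.930381: f = 0.323333, f' = 1.797778 → s_3 = 6.930381 - (0.323333)/(1.797778) = 6.750530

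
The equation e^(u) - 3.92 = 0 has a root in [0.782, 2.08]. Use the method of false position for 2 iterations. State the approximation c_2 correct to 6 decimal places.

1.302436

f(0.782000) = -1.734160, f(2.080000) = 4.084469
step 1: c = 1.168851, f(c) = -0.701709 < 0 → new bracket [1.168851, 2.080000]
step 2: c = 1.302436, f(c) = -0.241756 < 0 → new bracket [1.302436, 2.080000]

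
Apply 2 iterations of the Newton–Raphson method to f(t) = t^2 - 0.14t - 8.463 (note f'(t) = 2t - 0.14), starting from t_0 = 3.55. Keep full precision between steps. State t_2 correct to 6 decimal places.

t_0 = 3.550000: f = 3.642500, f' = 6.960000 → t_1 = 3.550000 - (3.642500)/(6.960000) = 3.026652
t_1 = 3.026652: f = 0.273893, f' = 5.913305 → t_2 = 3.026652 - (0.273893)/(5.913305) = 2.980334

2.980334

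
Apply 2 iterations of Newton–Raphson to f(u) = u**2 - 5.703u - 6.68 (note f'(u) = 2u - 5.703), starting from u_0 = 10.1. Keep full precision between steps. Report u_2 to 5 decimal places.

6.76844

Newton update: u ← u − f(u)/f'(u).
u_0 = 10.100000: f = 37.729700, f' = 14.497000 → u_1 = 10.100000 - (37.729700)/(14.497000) = 7.497413
u_1 = 7.497413: f = 6.773458, f' = 9.291827 → u_2 = 7.497413 - (6.773458)/(9.291827) = 6.768444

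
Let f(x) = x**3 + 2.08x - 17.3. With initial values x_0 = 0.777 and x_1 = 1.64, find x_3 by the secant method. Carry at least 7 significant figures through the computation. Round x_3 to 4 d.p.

f(x_0) = -15.214743, f(x_1) = -9.477856
x_2 = 1.640000 - (-9.477856)·(1.640000 - 0.777000)/(-9.477856 - (-15.214743)) = 3.065754; f(x_2) = 17.891327
x_3 = 3.065754 - (17.891327)·(3.065754 - 1.640000)/(17.891327 - (-9.477856)) = 2.133734; f(x_3) = -3.147327

2.1337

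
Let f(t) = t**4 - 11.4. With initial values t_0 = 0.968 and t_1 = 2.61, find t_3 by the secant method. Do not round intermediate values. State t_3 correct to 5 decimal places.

f(t_0) = -10.521986, f(t_1) = 35.004706
t_2 = 2.610000 - (35.004706)·(2.610000 - 0.968000)/(35.004706 - (-10.521986)) = 1.347494; f(t_2) = -8.103089
t_3 = 1.347494 - (-8.103089)·(1.347494 - 2.610000)/(-8.103089 - (35.004706)) = 1.584811; f(t_3) = -5.091742

1.58481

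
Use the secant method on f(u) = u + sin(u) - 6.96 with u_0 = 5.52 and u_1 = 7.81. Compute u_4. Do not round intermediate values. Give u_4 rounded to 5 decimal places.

6.62526

f(u_0) = -2.131227, f(u_1) = 1.849033
u_2 = 7.810000 - (1.849033)·(7.810000 - 5.520000)/(1.849033 - (-2.131227)) = 6.746179; f(u_2) = 0.232807
u_3 = 6.746179 - (0.232807)·(6.746179 - 7.810000)/(0.232807 - (1.849033)) = 6.592942; f(u_3) = -0.062231
u_4 = 6.592942 - (-0.062231)·(6.592942 - 6.746179)/(-0.062231 - (0.232807)) = 6.625264; f(u_4) = 0.000709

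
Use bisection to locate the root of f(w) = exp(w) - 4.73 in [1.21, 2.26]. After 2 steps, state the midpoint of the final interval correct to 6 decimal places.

1.603750

f(1.210000) = -1.376515, f(2.260000) = 4.853089 (opposite signs)
step 1: m = 1.735000, f(m) = 0.938928 > 0 → root in [1.210000, 1.735000]
step 2: m = 1.472500, f(m) = -0.369878 < 0 → root in [1.472500, 1.735000]
Midpoint of [1.472500, 1.735000] = 1.603750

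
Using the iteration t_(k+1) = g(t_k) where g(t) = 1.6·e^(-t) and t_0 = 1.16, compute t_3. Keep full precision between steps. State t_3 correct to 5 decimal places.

t_1 = g(1.160000) = 0.501578
t_2 = g(0.501578) = 0.968919
t_3 = g(0.968919) = 0.607189

0.60719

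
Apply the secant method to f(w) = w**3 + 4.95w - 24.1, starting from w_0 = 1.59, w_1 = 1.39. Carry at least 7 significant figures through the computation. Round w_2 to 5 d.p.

Secant update: w_(k+1) = w_k − f(w_k)·(w_k − w_(k-1))/(f(w_k) − f(w_(k-1))).
f(w_0) = -12.209821, f(w_1) = -14.533881
w_2 = 1.390000 - (-14.533881)·(1.390000 - 1.590000)/(-14.533881 - (-12.209821)) = 2.640732; f(w_2) = 7.386677

2.64073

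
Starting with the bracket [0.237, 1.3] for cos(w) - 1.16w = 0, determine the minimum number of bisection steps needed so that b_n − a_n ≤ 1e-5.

Initial width b − a = 1.3 − 0.237 = 1.063000.
After n steps the width is (b−a)/2^n; need (b−a)/2^n ≤ 1e-5.
So n ≥ log₂(1.063000/1e-5) = log₂(106300.0000) ≈ 16.6978.
Hence n = 17.

17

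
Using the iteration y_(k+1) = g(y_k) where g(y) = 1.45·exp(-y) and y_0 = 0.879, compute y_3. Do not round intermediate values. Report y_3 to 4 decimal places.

0.6553

y_1 = g(0.879000) = 0.602037
y_2 = g(0.602037) = 0.794158
y_3 = g(0.794158) = 0.655345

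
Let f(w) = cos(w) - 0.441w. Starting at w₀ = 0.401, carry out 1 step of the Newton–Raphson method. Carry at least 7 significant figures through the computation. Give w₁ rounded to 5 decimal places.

f'(w) = -sin(w) - 0.441
w_0 = 0.401000: f = 0.743830, f' = -0.831339 → w_1 = 0.401000 - (0.743830)/(-0.831339) = 1.295737

1.29574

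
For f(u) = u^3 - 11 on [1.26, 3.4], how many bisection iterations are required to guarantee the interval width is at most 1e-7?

Initial width b − a = 3.4 − 1.26 = 2.140000.
After n steps the width is (b−a)/2^n; need (b−a)/2^n ≤ 1e-7.
So n ≥ log₂(2.140000/1e-7) = log₂(21400000.0000) ≈ 24.3511.
Hence n = 25.

25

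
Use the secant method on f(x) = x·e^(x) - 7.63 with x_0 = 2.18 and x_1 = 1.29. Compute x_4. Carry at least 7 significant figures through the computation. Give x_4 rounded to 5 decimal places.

f(x_0) = 11.654948, f(x_1) = -2.943705
x_2 = 1.290000 - (-2.943705)·(1.290000 - 2.180000)/(-2.943705 - (11.654948)) = 1.469462; f(x_2) = -1.242406
x_3 = 1.469462 - (-1.242406)·(1.469462 - 1.290000)/(-1.242406 - (-2.943705)) = 1.600517; f(x_3) = 0.301510
x_4 = 1.600517 - (0.301510)·(1.600517 - 1.469462)/(0.301510 - (-1.242406)) = 1.574923; f(x_4) = -0.022538

1.57492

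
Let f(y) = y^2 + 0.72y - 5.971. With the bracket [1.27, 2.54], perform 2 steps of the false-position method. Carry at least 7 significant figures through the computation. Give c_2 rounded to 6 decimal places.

f(1.270000) = -3.443700, f(2.540000) = 2.309400
step 1: c = 2.030199, f(c) = -0.387550 < 0 → new bracket [2.030199, 2.540000]
step 2: c = 2.103457, f(c) = -0.031980 < 0 → new bracket [2.103457, 2.540000]

2.103457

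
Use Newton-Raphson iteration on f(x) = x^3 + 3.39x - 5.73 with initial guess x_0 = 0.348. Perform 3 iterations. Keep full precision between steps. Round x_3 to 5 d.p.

1.19264

f'(x) = 3x^2 + 3.39
x_0 = 0.348000: f = -4.508136, f' = 3.753312 → x_1 = 0.348000 - (-4.508136)/(3.753312) = 1.549109
x_1 = 1.549109: f = 3.238933, f' = 10.589214 → x_2 = 1.549109 - (3.238933)/(10.589214) = 1.243238
x_2 = 1.243238: f = 0.406174, f' = 8.026920 → x_3 = 1.243238 - (0.406174)/(8.026920) = 1.192636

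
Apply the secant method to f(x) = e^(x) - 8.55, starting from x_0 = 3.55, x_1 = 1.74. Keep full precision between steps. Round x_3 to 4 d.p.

2.1976

Secant update: x_(k+1) = x_k − f(x_k)·(x_k − x_(k-1))/(f(x_k) − f(x_(k-1))).
f(x_0) = 26.263317, f(x_1) = -2.852657
x_2 = 1.740000 - (-2.852657)·(1.740000 - 3.550000)/(-2.852657 - (26.263317)) = 1.917336; f(x_2) = -1.747189
x_3 = 1.917336 - (-1.747189)·(1.917336 - 1.740000)/(-1.747189 - (-2.852657)) = 2.197615; f(x_3) = 0.453514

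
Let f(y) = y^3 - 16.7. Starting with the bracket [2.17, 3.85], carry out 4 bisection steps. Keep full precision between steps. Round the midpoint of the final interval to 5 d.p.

2.53750

f(2.170000) = -6.481687, f(3.850000) = 40.366625 (opposite signs)
step 1: m = 3.010000, f(m) = 10.570901 > 0 → root in [2.170000, 3.010000]
step 2: m = 2.590000, f(m) = 0.673979 > 0 → root in [2.170000, 2.590000]
step 3: m = 2.380000, f(m) = -3.218728 < 0 → root in [2.380000, 2.590000]
step 4: m = 2.485000, f(m) = -1.354566 < 0 → root in [2.485000, 2.590000]
Midpoint of [2.485000, 2.590000] = 2.537500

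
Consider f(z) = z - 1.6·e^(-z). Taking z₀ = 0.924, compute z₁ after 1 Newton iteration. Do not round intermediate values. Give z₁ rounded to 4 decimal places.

Newton update: z ← z − f(z)/f'(z).
f'(z) = 1 + 1.6·e^(-z)
z_0 = 0.924000: f = 0.288915, f' = 1.635085 → z_1 = 0.924000 - (0.288915)/(1.635085) = 0.747303

0.7473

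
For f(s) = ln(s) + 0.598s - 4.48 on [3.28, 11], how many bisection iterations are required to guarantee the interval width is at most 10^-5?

Initial width b − a = 11 − 3.28 = 7.720000.
After n steps the width is (b−a)/2^n; need (b−a)/2^n ≤ 10^-5.
So n ≥ log₂(7.720000/10^-5) = log₂(772000.0000) ≈ 19.5582.
Hence n = 20.

20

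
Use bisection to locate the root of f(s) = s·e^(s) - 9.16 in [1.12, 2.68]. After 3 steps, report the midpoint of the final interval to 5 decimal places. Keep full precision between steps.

f(1.120000) = -5.727363, f(2.680000) = 29.928050 (opposite signs)
step 1: m = 1.900000, f(m) = 3.543199 > 0 → root in [1.120000, 1.900000]
step 2: m = 1.510000, f(m) = -2.324637 < 0 → root in [1.510000, 1.900000]
step 3: m = 1.705000, f(m) = 0.219863 > 0 → root in [1.510000, 1.705000]
Midpoint of [1.510000, 1.705000] = 1.607500

1.60750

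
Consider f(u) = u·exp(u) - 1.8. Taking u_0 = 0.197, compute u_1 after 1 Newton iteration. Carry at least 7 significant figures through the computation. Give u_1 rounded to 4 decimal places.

1.2673

f'(u) = (u + 1)·exp(u)
u_0 = 0.197000: f = -1.560104, f' = 1.457640 → u_1 = 0.197000 - (-1.560104)/(1.457640) = 1.267295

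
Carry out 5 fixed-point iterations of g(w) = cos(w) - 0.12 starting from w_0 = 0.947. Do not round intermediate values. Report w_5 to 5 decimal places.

0.63956

w_1 = g(0.947000) = 0.464121
w_2 = g(0.464121) = 0.774216
w_3 = g(0.774216) = 0.594970
w_4 = g(0.594970) = 0.708165
w_5 = g(0.708165) = 0.639556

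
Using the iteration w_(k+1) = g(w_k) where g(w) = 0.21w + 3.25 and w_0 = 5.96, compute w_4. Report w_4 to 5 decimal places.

w_1 = g(5.960000) = 4.501600
w_2 = g(4.501600) = 4.195336
w_3 = g(4.195336) = 4.131021
w_4 = g(4.131021) = 4.117514

4.11751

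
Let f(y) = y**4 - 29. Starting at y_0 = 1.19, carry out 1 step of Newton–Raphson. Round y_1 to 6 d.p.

5.194765

Newton update: y ← y − f(y)/f'(y).
f'(y) = 4y**3
y_0 = 1.190000: f = -26.994661, f' = 6.740636 → y_1 = 1.190000 - (-26.994661)/(6.740636) = 5.194765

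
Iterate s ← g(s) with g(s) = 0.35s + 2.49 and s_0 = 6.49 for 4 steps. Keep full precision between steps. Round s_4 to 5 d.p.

3.87067

s_1 = g(6.490000) = 4.761500
s_2 = g(4.761500) = 4.156525
s_3 = g(4.156525) = 3.944784
s_4 = g(3.944784) = 3.870674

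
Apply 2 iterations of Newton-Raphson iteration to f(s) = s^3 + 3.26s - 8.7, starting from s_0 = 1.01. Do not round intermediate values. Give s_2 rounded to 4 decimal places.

1.5532

f'(s) = 3s^2 + 3.26
s_0 = 1.010000: f = -4.377099, f' = 6.320300 → s_1 = 1.010000 - (-4.377099)/(6.320300) = 1.702546
s_1 = 1.702546: f = 1.785408, f' = 11.955989 → s_2 = 1.702546 - (1.785408)/(11.955989) = 1.553214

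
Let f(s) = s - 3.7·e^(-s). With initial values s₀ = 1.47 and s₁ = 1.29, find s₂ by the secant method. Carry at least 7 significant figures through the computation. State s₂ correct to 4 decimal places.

f(s_0) = 0.619276, f(s_1) = 0.271498
s_2 = 1.290000 - (0.271498)·(1.290000 - 1.470000)/(0.271498 - (0.619276)) = 1.149480; f(s_2) = -0.022685

1.1495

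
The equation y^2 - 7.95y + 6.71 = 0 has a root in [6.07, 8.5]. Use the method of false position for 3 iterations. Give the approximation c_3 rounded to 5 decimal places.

6.98136

f(6.070000) = -4.701600, f(8.500000) = 11.385000
step 1: c = 6.780211, f(c) = -1.221414 < 0 → new bracket [6.780211, 8.500000]
step 2: c = 6.946839, f(c) = -0.258799 < 0 → new bracket [6.946839, 8.500000]
step 3: c = 6.981360, f(c) = -0.052425 < 0 → new bracket [6.981360, 8.500000]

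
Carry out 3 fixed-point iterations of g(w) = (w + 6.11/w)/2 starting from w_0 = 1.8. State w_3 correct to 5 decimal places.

2.47184

w_1 = g(1.800000) = 2.597222
w_2 = g(2.597222) = 2.474868
w_3 = g(2.474868) = 2.471843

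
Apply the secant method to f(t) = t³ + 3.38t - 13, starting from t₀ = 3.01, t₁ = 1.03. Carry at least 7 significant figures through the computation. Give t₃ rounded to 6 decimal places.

2.034442

f(t_0) = 24.444701, f(t_1) = -8.425873
t_2 = 1.030000 - (-8.425873)·(1.030000 - 3.010000)/(-8.425873 - (24.444701)) = 1.537543; f(t_2) = -4.168294
t_3 = 1.537543 - (-4.168294)·(1.537543 - 1.030000)/(-4.168294 - (-8.425873)) = 2.034442; f(t_3) = 2.296882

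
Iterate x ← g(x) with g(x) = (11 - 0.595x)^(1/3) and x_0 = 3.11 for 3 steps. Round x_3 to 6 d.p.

x_1 = g(3.110000) = 2.091542
x_2 = g(2.091542) = 2.136733
x_3 = g(2.136733) = 2.134768

2.134768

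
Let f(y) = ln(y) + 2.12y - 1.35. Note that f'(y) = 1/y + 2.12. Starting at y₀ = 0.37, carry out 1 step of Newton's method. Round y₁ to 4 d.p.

0.6934

y_0 = 0.370000: f = -1.559852, f' = 4.822703 → y_1 = 0.370000 - (-1.559852)/(4.822703) = 0.693439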